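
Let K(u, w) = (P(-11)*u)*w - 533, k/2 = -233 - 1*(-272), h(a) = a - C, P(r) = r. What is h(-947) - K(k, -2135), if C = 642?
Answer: -1832886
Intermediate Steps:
h(a) = -642 + a (h(a) = a - 1*642 = a - 642 = -642 + a)
k = 78 (k = 2*(-233 - 1*(-272)) = 2*(-233 + 272) = 2*39 = 78)
K(u, w) = -533 - 11*u*w (K(u, w) = (-11*u)*w - 533 = -11*u*w - 533 = -533 - 11*u*w)
h(-947) - K(k, -2135) = (-642 - 947) - (-533 - 11*78*(-2135)) = -1589 - (-533 + 1831830) = -1589 - 1*1831297 = -1589 - 1831297 = -1832886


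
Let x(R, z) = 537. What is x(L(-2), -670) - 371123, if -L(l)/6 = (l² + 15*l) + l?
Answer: -370586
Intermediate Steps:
L(l) = -96*l - 6*l² (L(l) = -6*((l² + 15*l) + l) = -6*(l² + 16*l) = -96*l - 6*l²)
x(L(-2), -670) - 371123 = 537 - 371123 = -370586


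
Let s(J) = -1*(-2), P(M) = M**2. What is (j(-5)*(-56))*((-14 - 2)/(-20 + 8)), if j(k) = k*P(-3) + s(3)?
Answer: 9632/3 ≈ 3210.7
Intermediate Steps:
s(J) = 2
j(k) = 2 + 9*k (j(k) = k*(-3)**2 + 2 = k*9 + 2 = 9*k + 2 = 2 + 9*k)
(j(-5)*(-56))*((-14 - 2)/(-20 + 8)) = ((2 + 9*(-5))*(-56))*((-14 - 2)/(-20 + 8)) = ((2 - 45)*(-56))*(-16/(-12)) = (-43*(-56))*(-16*(-1/12)) = 2408*(4/3) = 9632/3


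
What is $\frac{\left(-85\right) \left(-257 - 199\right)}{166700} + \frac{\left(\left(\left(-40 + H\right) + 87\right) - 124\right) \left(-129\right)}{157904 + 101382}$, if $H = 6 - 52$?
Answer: $\frac{634747713}{2161148810} \approx 0.29371$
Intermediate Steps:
$H = -46$ ($H = 6 - 52 = -46$)
$\frac{\left(-85\right) \left(-257 - 199\right)}{166700} + \frac{\left(\left(\left(-40 + H\right) + 87\right) - 124\right) \left(-129\right)}{157904 + 101382} = \frac{\left(-85\right) \left(-257 - 199\right)}{166700} + \frac{\left(\left(\left(-40 - 46\right) + 87\right) - 124\right) \left(-129\right)}{157904 + 101382} = \left(-85\right) \left(-456\right) \frac{1}{166700} + \frac{\left(\left(-86 + 87\right) - 124\right) \left(-129\right)}{259286} = 38760 \cdot \frac{1}{166700} + \left(1 - 124\right) \left(-129\right) \frac{1}{259286} = \frac{1938}{8335} + \left(-123\right) \left(-129\right) \frac{1}{259286} = \frac{1938}{8335} + 15867 \cdot \frac{1}{259286} = \frac{1938}{8335} + \frac{15867}{259286} = \frac{634747713}{2161148810}$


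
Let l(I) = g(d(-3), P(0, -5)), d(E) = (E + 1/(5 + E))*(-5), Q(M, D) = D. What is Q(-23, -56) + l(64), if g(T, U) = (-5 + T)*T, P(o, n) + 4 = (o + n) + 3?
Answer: 151/4 ≈ 37.750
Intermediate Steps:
P(o, n) = -1 + n + o (P(o, n) = -4 + ((o + n) + 3) = -4 + ((n + o) + 3) = -4 + (3 + n + o) = -1 + n + o)
d(E) = -5*E - 5/(5 + E)
g(T, U) = T*(-5 + T)
l(I) = 375/4 (l(I) = (5*(-1 - 1*(-3)**2 - 5*(-3))/(5 - 3))*(-5 + 5*(-1 - 1*(-3)**2 - 5*(-3))/(5 - 3)) = (5*(-1 - 1*9 + 15)/2)*(-5 + 5*(-1 - 1*9 + 15)/2) = (5*(1/2)*(-1 - 9 + 15))*(-5 + 5*(1/2)*(-1 - 9 + 15)) = (5*(1/2)*5)*(-5 + 5*(1/2)*5) = 25*(-5 + 25/2)/2 = (25/2)*(15/2) = 375/4)
Q(-23, -56) + l(64) = -56 + 375/4 = 151/4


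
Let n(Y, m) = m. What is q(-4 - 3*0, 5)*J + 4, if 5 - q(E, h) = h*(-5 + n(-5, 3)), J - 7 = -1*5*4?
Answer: -191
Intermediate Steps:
J = -13 (J = 7 - 1*5*4 = 7 - 5*4 = 7 - 20 = -13)
q(E, h) = 5 + 2*h (q(E, h) = 5 - h*(-5 + 3) = 5 - h*(-2) = 5 - (-2)*h = 5 + 2*h)
q(-4 - 3*0, 5)*J + 4 = (5 + 2*5)*(-13) + 4 = (5 + 10)*(-13) + 4 = 15*(-13) + 4 = -195 + 4 = -191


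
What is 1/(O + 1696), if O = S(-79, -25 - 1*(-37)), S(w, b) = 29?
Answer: 1/1725 ≈ 0.00057971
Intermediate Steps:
O = 29
1/(O + 1696) = 1/(29 + 1696) = 1/1725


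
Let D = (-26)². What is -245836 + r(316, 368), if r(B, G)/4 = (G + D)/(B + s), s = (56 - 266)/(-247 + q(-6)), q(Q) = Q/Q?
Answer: -3193484260/12991 ≈ -2.4582e+5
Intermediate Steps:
q(Q) = 1
D = 676
s = 35/41 (s = (56 - 266)/(-247 + 1) = -210/(-246) = -210*(-1/246) = 35/41 ≈ 0.85366)
r(B, G) = 4*(676 + G)/(35/41 + B) (r(B, G) = 4*((G + 676)/(B + 35/41)) = 4*((676 + G)/(35/41 + B)) = 4*(676 + G)/(35/41 + B))
-245836 + r(316, 368) = -245836 + 164*(676 + 368)/(35 + 41*316) = -245836 + 164*1044/(35 + 12956) = -245836 + 164*1044/12991 = -245836 + 164*(1/12991)*1044 = -245836 + 171216/12991 = -3193484260/12991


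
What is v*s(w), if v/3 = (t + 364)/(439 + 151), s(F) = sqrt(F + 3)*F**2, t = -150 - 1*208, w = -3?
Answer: 0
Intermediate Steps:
t = -358 (t = -150 - 208 = -358)
s(F) = F**2*sqrt(3 + F) (s(F) = sqrt(3 + F)*F**2 = F**2*sqrt(3 + F))
v = 9/295 (v = 3*((-358 + 364)/(439 + 151)) = 3*(6/590) = 3*(6*(1/590)) = 3*(3/295) = 9/295 ≈ 0.030508)
v*s(w) = 9*((-3)**2*sqrt(3 - 3))/295 = 9*(9*sqrt(0))/295 = 9*(9*0)/295 = (9/295)*0 = 0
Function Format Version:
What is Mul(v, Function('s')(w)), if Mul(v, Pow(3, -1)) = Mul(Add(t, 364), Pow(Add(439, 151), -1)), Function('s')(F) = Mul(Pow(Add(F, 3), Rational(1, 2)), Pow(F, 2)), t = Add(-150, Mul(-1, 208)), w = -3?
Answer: 0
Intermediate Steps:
t = -358 (t = Add(-150, -208) = -358)
Function('s')(F) = Mul(Pow(F, 2), Pow(Add(3, F), Rational(1, 2))) (Function('s')(F) = Mul(Pow(Add(3, F), Rational(1, 2)), Pow(F, 2)) = Mul(Pow(F, 2), Pow(Add(3, F), Rational(1, 2))))
v = Rational(9, 295) (v = Mul(3, Mul(Add(-358, 364), Pow(Add(439, 151), -1))) = Mul(3, Mul(6, Pow(590, -1))) = Mul(3, Mul(6, Rational(1, 590))) = Mul(3, Rational(3, 295)) = Rational(9, 295) ≈ 0.030508)
Mul(v, Function('s')(w)) = Mul(Rational(9, 295), Mul(Pow(-3, 2), Pow(Add(3, -3), Rational(1, 2)))) = Mul(Rational(9, 295), Mul(9, Pow(0, Rational(1, 2)))) = Mul(Rational(9, 295), Mul(9, 0)) = Mul(Rational(9, 295), 0) = 0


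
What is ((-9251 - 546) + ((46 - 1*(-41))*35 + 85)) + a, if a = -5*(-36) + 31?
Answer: -6456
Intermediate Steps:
a = 211 (a = 180 + 31 = 211)
((-9251 - 546) + ((46 - 1*(-41))*35 + 85)) + a = ((-9251 - 546) + ((46 - 1*(-41))*35 + 85)) + 211 = (-9797 + ((46 + 41)*35 + 85)) + 211 = (-9797 + (87*35 + 85)) + 211 = (-9797 + (3045 + 85)) + 211 = (-9797 + 3130) + 211 = -6667 + 211 = -6456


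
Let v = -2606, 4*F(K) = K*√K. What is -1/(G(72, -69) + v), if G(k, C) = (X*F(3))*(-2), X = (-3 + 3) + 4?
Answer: 1303/3395564 - 3*√3/3395564 ≈ 0.00038221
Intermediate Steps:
X = 4 (X = 0 + 4 = 4)
F(K) = K^(3/2)/4 (F(K) = (K*√K)/4 = K^(3/2)/4)
G(k, C) = -6*√3 (G(k, C) = (4*(3^(3/2)/4))*(-2) = (4*((3*√3)/4))*(-2) = (4*(3*√3/4))*(-2) = (3*√3)*(-2) = -6*√3)
-1/(G(72, -69) + v) = -1/(-6*√3 - 2606) = -1/(-2606 - 6*√3)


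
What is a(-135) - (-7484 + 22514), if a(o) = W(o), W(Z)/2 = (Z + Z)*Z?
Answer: 57870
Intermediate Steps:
W(Z) = 4*Z**2 (W(Z) = 2*((Z + Z)*Z) = 2*((2*Z)*Z) = 2*(2*Z**2) = 4*Z**2)
a(o) = 4*o**2
a(-135) - (-7484 + 22514) = 4*(-135)**2 - (-7484 + 22514) = 4*18225 - 1*15030 = 72900 - 15030 = 57870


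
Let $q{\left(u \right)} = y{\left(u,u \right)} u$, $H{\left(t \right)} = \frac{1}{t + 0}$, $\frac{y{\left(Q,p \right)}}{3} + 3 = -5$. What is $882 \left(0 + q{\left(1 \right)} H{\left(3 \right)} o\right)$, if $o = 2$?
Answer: $-14112$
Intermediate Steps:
$y{\left(Q,p \right)} = -24$ ($y{\left(Q,p \right)} = -9 + 3 \left(-5\right) = -9 - 15 = -24$)
$H{\left(t \right)} = \frac{1}{t}$
$q{\left(u \right)} = - 24 u$
$882 \left(0 + q{\left(1 \right)} H{\left(3 \right)} o\right) = 882 \left(0 + \left(-24\right) 1 \cdot \frac{1}{3} \cdot 2\right) = 882 \left(0 - 24 \cdot \frac{1}{3} \cdot 2\right) = 882 \left(0 - 16\right) = 882 \left(-16\right) = -14112$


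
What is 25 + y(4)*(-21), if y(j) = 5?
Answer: -80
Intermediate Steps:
25 + y(4)*(-21) = 25 + 5*(-21) = 25 - 105 = -80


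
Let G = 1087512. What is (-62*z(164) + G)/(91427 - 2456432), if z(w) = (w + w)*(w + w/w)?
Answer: 755976/788335 ≈ 0.95895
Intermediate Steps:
z(w) = 2*w*(1 + w) (z(w) = (2*w)*(w + 1) = (2*w)*(1 + w) = 2*w*(1 + w))
(-62*z(164) + G)/(91427 - 2456432) = (-124*164*(1 + 164) + 1087512)/(91427 - 2456432) = (-124*164*165 + 1087512)/(-2365005) = (-62*54120 + 1087512)*(-1/2365005) = (-3355440 + 1087512)*(-1/2365005) = -2267928*(-1/2365005) = 755976/788335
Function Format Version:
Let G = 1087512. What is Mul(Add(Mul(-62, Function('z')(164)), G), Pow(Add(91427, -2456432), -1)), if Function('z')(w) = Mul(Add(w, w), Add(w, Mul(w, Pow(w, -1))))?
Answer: Rational(755976, 788335) ≈ 0.95895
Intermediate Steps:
Function('z')(w) = Mul(2, w, Add(1, w)) (Function('z')(w) = Mul(Mul(2, w), Add(w, 1)) = Mul(Mul(2, w), Add(1, w)) = Mul(2, w, Add(1, w)))
Mul(Add(Mul(-62, Function('z')(164)), G), Pow(Add(91427, -2456432), -1)) = Mul(Add(Mul(-62, Mul(2, 164, Add(1, 164))), 1087512), Pow(Add(91427, -2456432), -1)) = Mul(Add(Mul(-62, Mul(2, 164, 165)), 1087512), Pow(-2365005, -1)) = Mul(Add(Mul(-62, 54120), 1087512), Rational(-1, 2365005)) = Mul(Add(-3355440, 1087512), Rational(-1, 2365005)) = Mul(-2267928, Rational(-1, 2365005)) = Rational(755976, 788335)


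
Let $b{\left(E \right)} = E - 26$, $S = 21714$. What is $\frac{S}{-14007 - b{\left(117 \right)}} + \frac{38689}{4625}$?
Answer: $\frac{31786448}{4657375} \approx 6.825$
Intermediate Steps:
$b{\left(E \right)} = -26 + E$
$\frac{S}{-14007 - b{\left(117 \right)}} + \frac{38689}{4625} = \frac{21714}{-14007 - \left(-26 + 117\right)} + \frac{38689}{4625} = \frac{21714}{-14007 - 91} + 38689 \cdot \frac{1}{4625} = \frac{21714}{-14007 - 91} + \frac{38689}{4625} = \frac{21714}{-14098} + \frac{38689}{4625} = 21714 \left(- \frac{1}{14098}\right) + \frac{38689}{4625} = - \frac{1551}{1007} + \frac{38689}{4625} = \frac{31786448}{4657375}$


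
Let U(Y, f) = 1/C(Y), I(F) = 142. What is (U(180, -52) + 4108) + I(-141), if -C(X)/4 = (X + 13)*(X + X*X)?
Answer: 106894979999/25151760 ≈ 4250.0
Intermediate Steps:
C(X) = -4*(13 + X)*(X + X²) (C(X) = -4*(X + 13)*(X + X*X) = -4*(13 + X)*(X + X²))
U(Y, f) = -1/(4*Y*(13 + Y² + 14*Y)) (U(Y, f) = 1/(-4*Y*(13 + Y² + 14*Y)) = -1/(4*Y*(13 + Y² + 14*Y)))
(U(180, -52) + 4108) + I(-141) = (-¼/(180*(13 + 180² + 14*180)) + 4108) + 142 = (-¼*1/180/(13 + 32400 + 2520) + 4108) + 142 = (-¼*1/180/34933 + 4108) + 142 = (-¼*1/180*1/34933 + 4108) + 142 = (-1/25151760 + 4108) + 142 = 103323430079/25151760 + 142 = 106894979999/25151760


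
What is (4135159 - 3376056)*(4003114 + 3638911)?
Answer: 5801084103575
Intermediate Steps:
(4135159 - 3376056)*(4003114 + 3638911) = 759103*7642025 = 5801084103575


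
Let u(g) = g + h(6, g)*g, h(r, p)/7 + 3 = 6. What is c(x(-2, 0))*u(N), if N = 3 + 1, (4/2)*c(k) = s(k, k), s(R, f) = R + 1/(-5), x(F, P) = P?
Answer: -44/5 ≈ -8.8000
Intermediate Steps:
h(r, p) = 21 (h(r, p) = -21 + 7*6 = -21 + 42 = 21)
s(R, f) = -⅕ + R (s(R, f) = R - ⅕ = -⅕ + R)
c(k) = -⅒ + k/2 (c(k) = (-⅕ + k)/2 = -⅒ + k/2)
N = 4
u(g) = 22*g (u(g) = g + 21*g = 22*g)
c(x(-2, 0))*u(N) = (-⅒ + (½)*0)*(22*4) = (-⅒ + 0)*88 = -⅒*88 = -44/5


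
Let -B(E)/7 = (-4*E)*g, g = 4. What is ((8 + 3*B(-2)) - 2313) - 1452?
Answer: -4429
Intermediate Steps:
B(E) = 112*E (B(E) = -7*(-4*E)*4 = -(-112)*E = 112*E)
((8 + 3*B(-2)) - 2313) - 1452 = ((8 + 3*(112*(-2))) - 2313) - 1452 = ((8 + 3*(-224)) - 2313) - 1452 = ((8 - 672) - 2313) - 1452 = (-664 - 2313) - 1452 = -2977 - 1452 = -4429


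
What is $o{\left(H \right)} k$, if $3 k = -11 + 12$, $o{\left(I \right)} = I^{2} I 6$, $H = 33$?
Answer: $71874$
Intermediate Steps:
$o{\left(I \right)} = 6 I^{3}$ ($o{\left(I \right)} = I^{3} \cdot 6 = 6 I^{3}$)
$k = \frac{1}{3}$ ($k = \frac{-11 + 12}{3} = \frac{1}{3} \cdot 1 = \frac{1}{3} \approx 0.33333$)
$o{\left(H \right)} k = 6 \cdot 33^{3} \cdot \frac{1}{3} = 6 \cdot 35937 \cdot \frac{1}{3} = 215622 \cdot \frac{1}{3} = 71874$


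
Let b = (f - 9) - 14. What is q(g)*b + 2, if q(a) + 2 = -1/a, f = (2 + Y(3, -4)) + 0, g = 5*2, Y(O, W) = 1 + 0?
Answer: 44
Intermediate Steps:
Y(O, W) = 1
g = 10
f = 3 (f = (2 + 1) + 0 = 3 + 0 = 3)
b = -20 (b = (3 - 9) - 14 = -6 - 14 = -20)
q(a) = -2 - 1/a
q(g)*b + 2 = (-2 - 1/10)*(-20) + 2 = (-2 - 1*⅒)*(-20) + 2 = (-2 - ⅒)*(-20) + 2 = -21/10*(-20) + 2 = 42 + 2 = 44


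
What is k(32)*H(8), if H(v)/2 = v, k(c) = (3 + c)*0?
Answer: 0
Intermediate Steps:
k(c) = 0
H(v) = 2*v
k(32)*H(8) = 0*(2*8) = 0*16 = 0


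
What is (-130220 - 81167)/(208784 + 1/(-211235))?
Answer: -44652332945/44102488239 ≈ -1.0125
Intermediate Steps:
(-130220 - 81167)/(208784 + 1/(-211235)) = -211387/(208784 - 1/211235) = -211387/44102488239/211235 = -211387*211235/44102488239 = -44652332945/44102488239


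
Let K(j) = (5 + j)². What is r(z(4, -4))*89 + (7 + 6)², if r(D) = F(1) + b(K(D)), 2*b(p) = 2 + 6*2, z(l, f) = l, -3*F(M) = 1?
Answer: 2287/3 ≈ 762.33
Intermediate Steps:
F(M) = -⅓ (F(M) = -⅓*1 = -⅓)
b(p) = 7 (b(p) = (2 + 6*2)/2 = (2 + 12)/2 = (½)*14 = 7)
r(D) = 20/3 (r(D) = -⅓ + 7 = 20/3)
r(z(4, -4))*89 + (7 + 6)² = (20/3)*89 + (7 + 6)² = 1780/3 + 13² = 1780/3 + 169 = 2287/3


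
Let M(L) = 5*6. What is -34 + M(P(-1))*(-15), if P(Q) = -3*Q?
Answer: -484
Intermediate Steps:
M(L) = 30
-34 + M(P(-1))*(-15) = -34 + 30*(-15) = -34 - 450 = -484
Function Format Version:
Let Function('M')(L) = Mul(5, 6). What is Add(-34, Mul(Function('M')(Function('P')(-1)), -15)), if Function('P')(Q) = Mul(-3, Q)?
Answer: -484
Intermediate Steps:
Function('M')(L) = 30
Add(-34, Mul(Function('M')(Function('P')(-1)), -15)) = Add(-34, Mul(30, -15)) = Add(-34, -450) = -484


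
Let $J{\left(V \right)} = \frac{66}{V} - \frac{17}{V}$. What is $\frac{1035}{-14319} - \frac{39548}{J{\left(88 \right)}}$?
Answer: $- \frac{5537042019}{77959} \approx -71025.0$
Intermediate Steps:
$J{\left(V \right)} = \frac{49}{V}$
$\frac{1035}{-14319} - \frac{39548}{J{\left(88 \right)}} = \frac{1035}{-14319} - \frac{39548}{49 \cdot \frac{1}{88}} = 1035 \left(- \frac{1}{14319}\right) - \frac{39548}{49 \cdot \frac{1}{88}} = - \frac{115}{1591} - \frac{39548}{\frac{49}{88}} = - \frac{115}{1591} - \frac{3480224}{49} = - \frac{5537042019}{77959}$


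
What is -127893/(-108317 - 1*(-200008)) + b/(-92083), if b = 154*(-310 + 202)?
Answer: -10251766407/8443182353 ≈ -1.2142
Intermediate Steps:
b = -16632 (b = 154*(-108) = -16632)
-127893/(-108317 - 1*(-200008)) + b/(-92083) = -127893/(-108317 - 1*(-200008)) - 16632/(-92083) = -127893/(-108317 + 200008) - 16632*(-1/92083) = -127893/91691 + 16632/92083 = -10251766407/8443182353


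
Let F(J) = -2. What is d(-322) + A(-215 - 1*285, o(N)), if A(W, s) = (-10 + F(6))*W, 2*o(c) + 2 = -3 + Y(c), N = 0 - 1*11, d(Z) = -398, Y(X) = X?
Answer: 5602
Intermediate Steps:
N = -11 (N = 0 - 11 = -11)
o(c) = -5/2 + c/2 (o(c) = -1 + (-3 + c)/2 = -1 + (-3/2 + c/2) = -5/2 + c/2)
A(W, s) = -12*W (A(W, s) = (-10 - 2)*W = -12*W)
d(-322) + A(-215 - 1*285, o(N)) = -398 - 12*(-215 - 1*285) = -398 - 12*(-215 - 285) = -398 - 12*(-500) = -398 + 6000 = 5602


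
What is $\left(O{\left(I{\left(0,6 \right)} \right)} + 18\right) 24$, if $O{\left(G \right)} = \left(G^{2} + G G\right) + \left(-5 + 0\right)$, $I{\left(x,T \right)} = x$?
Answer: $312$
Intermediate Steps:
$O{\left(G \right)} = -5 + 2 G^{2}$ ($O{\left(G \right)} = \left(G^{2} + G^{2}\right) - 5 = 2 G^{2} - 5 = -5 + 2 G^{2}$)
$\left(O{\left(I{\left(0,6 \right)} \right)} + 18\right) 24 = \left(\left(-5 + 2 \cdot 0^{2}\right) + 18\right) 24 = \left(\left(-5 + 2 \cdot 0\right) + 18\right) 24 = \left(\left(-5 + 0\right) + 18\right) 24 = \left(-5 + 18\right) 24 = 13 \cdot 24 = 312$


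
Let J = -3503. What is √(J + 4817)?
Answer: 3*√146 ≈ 36.249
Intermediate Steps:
√(J + 4817) = √(-3503 + 4817) = √1314 = 3*√146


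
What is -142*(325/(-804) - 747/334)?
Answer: 25174399/67134 ≈ 374.99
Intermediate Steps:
-142*(325/(-804) - 747/334) = -142*(325*(-1/804) - 747*1/334) = -142*(-325/804 - 747/334) = -142*(-354569/134268) = 25174399/67134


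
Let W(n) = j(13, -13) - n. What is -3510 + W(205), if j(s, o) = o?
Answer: -3728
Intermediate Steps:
W(n) = -13 - n
-3510 + W(205) = -3510 + (-13 - 1*205) = -3510 + (-13 - 205) = -3510 - 218 = -3728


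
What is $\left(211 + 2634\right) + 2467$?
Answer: $5312$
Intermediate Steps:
$\left(211 + 2634\right) + 2467 = 2845 + 2467 = 5312$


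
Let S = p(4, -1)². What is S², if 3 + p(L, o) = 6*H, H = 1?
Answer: 81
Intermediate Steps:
p(L, o) = 3 (p(L, o) = -3 + 6*1 = -3 + 6 = 3)
S = 9 (S = 3² = 9)
S² = 9² = 81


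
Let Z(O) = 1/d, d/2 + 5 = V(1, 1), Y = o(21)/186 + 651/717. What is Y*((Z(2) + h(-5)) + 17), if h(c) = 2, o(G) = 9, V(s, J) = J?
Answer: 2139821/118544 ≈ 18.051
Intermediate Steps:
Y = 14171/14818 (Y = 9/186 + 651/717 = 9*(1/186) + 651*(1/717) = 3/62 + 217/239 = 14171/14818 ≈ 0.95634)
d = -8 (d = -10 + 2*1 = -10 + 2 = -8)
Z(O) = -1/8 (Z(O) = 1/(-8) = -1/8)
Y*((Z(2) + h(-5)) + 17) = 14171*((-1/8 + 2) + 17)/14818 = 14171*(15/8 + 17)/14818 = (14171/14818)*(151/8) = 2139821/118544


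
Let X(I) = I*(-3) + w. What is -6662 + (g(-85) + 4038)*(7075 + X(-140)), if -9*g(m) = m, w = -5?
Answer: 272778272/9 ≈ 3.0309e+7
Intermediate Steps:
X(I) = -5 - 3*I (X(I) = I*(-3) - 5 = -3*I - 5 = -5 - 3*I)
g(m) = -m/9
-6662 + (g(-85) + 4038)*(7075 + X(-140)) = -6662 + (-1/9*(-85) + 4038)*(7075 + (-5 - 3*(-140))) = -6662 + (85/9 + 4038)*(7075 + (-5 + 420)) = -6662 + 36427*(7075 + 415)/9 = -6662 + (36427/9)*7490 = -6662 + 272838230/9 = 272778272/9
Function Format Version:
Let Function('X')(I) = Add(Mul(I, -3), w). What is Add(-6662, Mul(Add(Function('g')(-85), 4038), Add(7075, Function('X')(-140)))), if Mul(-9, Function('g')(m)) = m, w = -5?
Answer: Rational(272778272, 9) ≈ 3.0309e+7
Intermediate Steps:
Function('X')(I) = Add(-5, Mul(-3, I)) (Function('X')(I) = Add(Mul(I, -3), -5) = Add(Mul(-3, I), -5) = Add(-5, Mul(-3, I)))
Function('g')(m) = Mul(Rational(-1, 9), m)
Add(-6662, Mul(Add(Function('g')(-85), 4038), Add(7075, Function('X')(-140)))) = Add(-6662, Mul(Add(Mul(Rational(-1, 9), -85), 4038), Add(7075, Add(-5, Mul(-3, -140))))) = Add(-6662, Mul(Add(Rational(85, 9), 4038), Add(7075, Add(-5, 420)))) = Add(-6662, Mul(Rational(36427, 9), Add(7075, 415))) = Add(-6662, Mul(Rational(36427, 9), 7490)) = Add(-6662, Rational(272838230, 9)) = Rational(272778272, 9)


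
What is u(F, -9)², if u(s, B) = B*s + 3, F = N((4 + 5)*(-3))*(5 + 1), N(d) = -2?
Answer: 12321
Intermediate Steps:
F = -12 (F = -2*(5 + 1) = -2*6 = -12)
u(s, B) = 3 + B*s
u(F, -9)² = (3 - 9*(-12))² = (3 + 108)² = 111² = 12321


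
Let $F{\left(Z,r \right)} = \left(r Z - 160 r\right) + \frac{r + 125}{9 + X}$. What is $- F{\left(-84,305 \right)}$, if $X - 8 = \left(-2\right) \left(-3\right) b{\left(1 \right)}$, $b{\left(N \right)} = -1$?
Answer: $\frac{818190}{11} \approx 74381.0$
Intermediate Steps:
$X = 2$ ($X = 8 + \left(-2\right) \left(-3\right) \left(-1\right) = 8 + 6 \left(-1\right) = 8 - 6 = 2$)
$F{\left(Z,r \right)} = \frac{125}{11} - \frac{1759 r}{11} + Z r$ ($F{\left(Z,r \right)} = \left(r Z - 160 r\right) + \frac{r + 125}{9 + 2} = \left(Z r - 160 r\right) + \frac{125 + r}{11} = \left(- 160 r + Z r\right) + \left(125 + r\right) \frac{1}{11} = \left(- 160 r + Z r\right) + \left(\frac{125}{11} + \frac{r}{11}\right) = \frac{125}{11} - \frac{1759 r}{11} + Z r$)
$- F{\left(-84,305 \right)} = - (\frac{125}{11} - \frac{536495}{11} - 25620) = \left(-1\right) \left(- \frac{818190}{11}\right) = \frac{818190}{11}$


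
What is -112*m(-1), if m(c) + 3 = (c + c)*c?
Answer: 112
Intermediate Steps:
m(c) = -3 + 2*c² (m(c) = -3 + (c + c)*c = -3 + (2*c)*c = -3 + 2*c²)
-112*m(-1) = -112*(-3 + 2*(-1)²) = -112*(-3 + 2*1) = -112*(-3 + 2) = -112*(-1) = 112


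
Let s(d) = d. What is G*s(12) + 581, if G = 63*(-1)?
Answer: -175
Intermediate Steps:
G = -63
G*s(12) + 581 = -63*12 + 581 = -756 + 581 = -175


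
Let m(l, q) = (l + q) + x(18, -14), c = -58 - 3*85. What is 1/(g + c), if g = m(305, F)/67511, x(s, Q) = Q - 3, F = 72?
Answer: -67511/21130583 ≈ -0.0031949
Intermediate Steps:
x(s, Q) = -3 + Q
c = -313 (c = -58 - 255 = -313)
m(l, q) = -17 + l + q (m(l, q) = (l + q) + (-3 - 14) = (l + q) - 17 = -17 + l + q)
g = 360/67511 (g = (-17 + 305 + 72)/67511 = 360*(1/67511) = 360/67511 ≈ 0.0053325)
1/(g + c) = 1/(360/67511 - 313) = 1/(-21130583/67511) = -67511/21130583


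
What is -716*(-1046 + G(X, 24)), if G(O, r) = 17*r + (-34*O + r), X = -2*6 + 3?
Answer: 220528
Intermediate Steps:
X = -9 (X = -12 + 3 = -9)
G(O, r) = -34*O + 18*r (G(O, r) = 17*r + (r - 34*O) = -34*O + 18*r)
-716*(-1046 + G(X, 24)) = -716*(-1046 + (-34*(-9) + 18*24)) = -716*(-1046 + (306 + 432)) = -716*(-1046 + 738) = -716*(-308) = 220528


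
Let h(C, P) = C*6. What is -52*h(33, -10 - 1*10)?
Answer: -10296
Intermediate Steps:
h(C, P) = 6*C
-52*h(33, -10 - 1*10) = -312*33 = -52*198 = -10296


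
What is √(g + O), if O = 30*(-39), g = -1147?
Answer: I*√2317 ≈ 48.135*I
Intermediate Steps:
O = -1170
√(g + O) = √(-1147 - 1170) = √(-2317) = I*√2317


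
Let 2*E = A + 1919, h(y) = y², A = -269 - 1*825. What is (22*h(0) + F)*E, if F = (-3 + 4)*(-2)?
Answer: -825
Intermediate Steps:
F = -2 (F = 1*(-2) = -2)
A = -1094 (A = -269 - 825 = -1094)
E = 825/2 (E = (-1094 + 1919)/2 = (½)*825 = 825/2 ≈ 412.50)
(22*h(0) + F)*E = (22*0² - 2)*(825/2) = (22*0 - 2)*(825/2) = (0 - 2)*(825/2) = -2*825/2 = -825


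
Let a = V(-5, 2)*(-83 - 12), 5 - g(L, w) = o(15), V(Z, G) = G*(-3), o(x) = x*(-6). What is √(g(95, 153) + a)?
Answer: √665 ≈ 25.788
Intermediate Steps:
o(x) = -6*x
V(Z, G) = -3*G
g(L, w) = 95 (g(L, w) = 5 - (-6)*15 = 5 - 1*(-90) = 5 + 90 = 95)
a = 570 (a = (-3*2)*(-83 - 12) = -6*(-95) = 570)
√(g(95, 153) + a) = √(95 + 570) = √665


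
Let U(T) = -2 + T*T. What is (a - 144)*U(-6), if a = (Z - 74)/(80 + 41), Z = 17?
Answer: -594354/121 ≈ -4912.0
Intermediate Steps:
U(T) = -2 + T**2
a = -57/121 (a = (17 - 74)/(80 + 41) = -57/121 ≈ -0.47107)
(a - 144)*U(-6) = (-57/121 - 144)*(-2 + (-6)**2) = -17481*(-2 + 36)/121 = -17481/121*34 = -594354/121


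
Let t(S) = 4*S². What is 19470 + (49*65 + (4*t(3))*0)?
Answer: 22655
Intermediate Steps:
19470 + (49*65 + (4*t(3))*0) = 19470 + (49*65 + (4*(4*3²))*0) = 19470 + (3185 + (4*(4*9))*0) = 19470 + (3185 + (4*36)*0) = 19470 + (3185 + 144*0) = 19470 + (3185 + 0) = 19470 + 3185 = 22655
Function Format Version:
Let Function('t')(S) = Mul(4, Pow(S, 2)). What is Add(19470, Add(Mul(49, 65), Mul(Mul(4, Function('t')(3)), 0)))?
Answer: 22655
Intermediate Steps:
Add(19470, Add(Mul(49, 65), Mul(Mul(4, Function('t')(3)), 0))) = Add(19470, Add(Mul(49, 65), Mul(Mul(4, Mul(4, Pow(3, 2))), 0))) = Add(19470, Add(3185, Mul(Mul(4, Mul(4, 9)), 0))) = Add(19470, Add(3185, Mul(Mul(4, 36), 0))) = Add(19470, Add(3185, Mul(144, 0))) = Add(19470, Add(3185, 0)) = Add(19470, 3185) = 22655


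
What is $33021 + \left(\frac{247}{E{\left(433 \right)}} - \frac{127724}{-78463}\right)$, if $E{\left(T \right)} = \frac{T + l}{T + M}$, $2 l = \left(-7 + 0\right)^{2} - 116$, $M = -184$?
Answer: $\frac{2079903922931}{62691937} \approx 33177.0$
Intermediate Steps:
$l = - \frac{67}{2}$ ($l = \frac{\left(-7 + 0\right)^{2} - 116}{2} = \frac{\left(-7\right)^{2} - 116}{2} = \frac{49 - 116}{2} = \frac{1}{2} \left(-67\right) = - \frac{67}{2} \approx -33.5$)
$E{\left(T \right)} = \frac{- \frac{67}{2} + T}{-184 + T}$ ($E{\left(T \right)} = \frac{T - \frac{67}{2}}{T - 184} = \frac{- \frac{67}{2} + T}{-184 + T}$)
$33021 + \left(\frac{247}{E{\left(433 \right)}} - \frac{127724}{-78463}\right) = 33021 - \left(- \frac{127724}{78463} - 247 \frac{-184 + 433}{- \frac{67}{2} + 433}\right) = 33021 - \left(- \frac{127724}{78463} - \frac{247}{\frac{1}{249} \cdot \frac{799}{2}}\right) = 33021 + \left(\frac{247}{\frac{1}{249} \cdot \frac{799}{2}} + \frac{127724}{78463}\right) = 33021 + \left(\frac{247}{\frac{799}{498}} + \frac{127724}{78463}\right) = 33021 + \left(247 \cdot \frac{498}{799} + \frac{127724}{78463}\right) = 33021 + \left(\frac{123006}{799} + \frac{127724}{78463}\right) = 33021 + \frac{9753471254}{62691937} = \frac{2079903922931}{62691937}$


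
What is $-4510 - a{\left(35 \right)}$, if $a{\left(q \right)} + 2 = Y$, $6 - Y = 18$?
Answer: $-4496$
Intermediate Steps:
$Y = -12$ ($Y = 6 - 18 = -12$)
$a{\left(q \right)} = -14$ ($a{\left(q \right)} = -2 - 12 = -14$)
$-4510 - a{\left(35 \right)} = -4510 - -14 = -4510 + 14 = -4496$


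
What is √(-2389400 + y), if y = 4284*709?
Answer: 2*√161989 ≈ 804.96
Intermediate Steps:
y = 3037356
√(-2389400 + y) = √(-2389400 + 3037356) = √647956 = 2*√161989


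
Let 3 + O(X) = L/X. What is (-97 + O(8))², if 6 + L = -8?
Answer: 165649/16 ≈ 10353.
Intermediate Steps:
L = -14 (L = -6 - 8 = -14)
O(X) = -3 - 14/X
(-97 + O(8))² = (-97 + (-3 - 14/8))² = (-97 + (-3 - 14*⅛))² = (-97 + (-3 - 7/4))² = (-97 - 19/4)² = (-407/4)² = 165649/16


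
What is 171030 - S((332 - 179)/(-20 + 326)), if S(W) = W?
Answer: 342059/2 ≈ 1.7103e+5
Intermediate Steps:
171030 - S((332 - 179)/(-20 + 326)) = 171030 - (332 - 179)/(-20 + 326) = 171030 - 153/306 = 171030 - 1*½ = 171030 - ½ = 342059/2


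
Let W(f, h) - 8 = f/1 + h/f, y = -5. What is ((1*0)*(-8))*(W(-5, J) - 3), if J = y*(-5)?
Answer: 0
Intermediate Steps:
J = 25 (J = -5*(-5) = 25)
W(f, h) = 8 + f + h/f (W(f, h) = 8 + (f/1 + h/f) = 8 + (f*1 + h/f) = 8 + (f + h/f) = 8 + f + h/f)
((1*0)*(-8))*(W(-5, J) - 3) = ((1*0)*(-8))*((8 - 5 + 25/(-5)) - 3) = (0*(-8))*((8 - 5 + 25*(-⅕)) - 3) = 0*((8 - 5 - 5) - 3) = 0*(-2 - 3) = 0*(-5) = 0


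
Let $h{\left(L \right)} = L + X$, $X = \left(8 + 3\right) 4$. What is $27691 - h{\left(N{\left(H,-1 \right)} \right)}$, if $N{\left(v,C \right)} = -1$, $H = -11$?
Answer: $27648$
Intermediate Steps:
$X = 44$ ($X = 11 \cdot 4 = 44$)
$h{\left(L \right)} = 44 + L$ ($h{\left(L \right)} = L + 44 = 44 + L$)
$27691 - h{\left(N{\left(H,-1 \right)} \right)} = 27691 - \left(44 - 1\right) = 27691 - 43 = 27648$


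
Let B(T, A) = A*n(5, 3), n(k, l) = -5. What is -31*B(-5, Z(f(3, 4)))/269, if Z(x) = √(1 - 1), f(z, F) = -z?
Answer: 0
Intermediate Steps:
Z(x) = 0 (Z(x) = √0 = 0)
B(T, A) = -5*A (B(T, A) = A*(-5) = -5*A)
-31*B(-5, Z(f(3, 4)))/269 = -(-155)*0/269 = -31*0*(1/269) = 0*(1/269) = 0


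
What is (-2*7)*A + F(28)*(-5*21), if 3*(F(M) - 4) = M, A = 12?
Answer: -1568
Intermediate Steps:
F(M) = 4 + M/3
(-2*7)*A + F(28)*(-5*21) = -2*7*12 + (4 + (⅓)*28)*(-5*21) = -14*12 + (4 + 28/3)*(-105) = -168 + (40/3)*(-105) = -168 - 1400 = -1568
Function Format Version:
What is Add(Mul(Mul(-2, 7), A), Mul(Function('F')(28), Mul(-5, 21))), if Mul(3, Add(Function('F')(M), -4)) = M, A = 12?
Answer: -1568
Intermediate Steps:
Function('F')(M) = Add(4, Mul(Rational(1, 3), M))
Add(Mul(Mul(-2, 7), A), Mul(Function('F')(28), Mul(-5, 21))) = Add(Mul(Mul(-2, 7), 12), Mul(Add(4, Mul(Rational(1, 3), 28)), Mul(-5, 21))) = Add(Mul(-14, 12), Mul(Add(4, Rational(28, 3)), -105)) = Add(-168, Mul(Rational(40, 3), -105)) = Add(-168, -1400) = -1568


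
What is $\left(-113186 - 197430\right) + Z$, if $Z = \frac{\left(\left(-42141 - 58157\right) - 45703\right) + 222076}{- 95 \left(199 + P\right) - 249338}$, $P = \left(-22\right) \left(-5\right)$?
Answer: $- \frac{86566580963}{278693} \approx -3.1062 \cdot 10^{5}$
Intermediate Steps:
$P = 110$
$Z = - \frac{76075}{278693}$ ($Z = \frac{\left(\left(-42141 - 58157\right) - 45703\right) + 222076}{- 95 \left(199 + 110\right) - 249338} = \frac{\left(-100298 - 45703\right) + 222076}{\left(-95\right) 309 - 249338} = \frac{-146001 + 222076}{-29355 - 249338} = \frac{76075}{-278693} = 76075 \left(- \frac{1}{278693}\right) = - \frac{76075}{278693} \approx -0.27297$)
$\left(-113186 - 197430\right) + Z = \left(-113186 - 197430\right) - \frac{76075}{278693} = -310616 - \frac{76075}{278693} = - \frac{86566580963}{278693}$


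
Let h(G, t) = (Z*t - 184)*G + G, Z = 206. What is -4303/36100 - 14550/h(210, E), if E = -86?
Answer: -521627279/4523077300 ≈ -0.11533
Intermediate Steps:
h(G, t) = G + G*(-184 + 206*t) (h(G, t) = (206*t - 184)*G + G = (-184 + 206*t)*G + G = G*(-184 + 206*t) + G = G + G*(-184 + 206*t))
-4303/36100 - 14550/h(210, E) = -4303/36100 - 14550*1/(210*(-183 + 206*(-86))) = -4303*1/36100 - 14550*1/(210*(-183 - 17716)) = -4303/36100 - 14550/(210*(-17899)) = -4303/36100 - 14550/(-3758790) = -4303/36100 - 14550*(-1/3758790) = -4303/36100 + 485/125293 = -521627279/4523077300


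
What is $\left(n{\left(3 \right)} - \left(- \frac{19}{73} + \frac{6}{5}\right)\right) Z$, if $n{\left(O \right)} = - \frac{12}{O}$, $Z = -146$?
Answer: $\frac{3606}{5} \approx 721.2$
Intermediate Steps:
$\left(n{\left(3 \right)} - \left(- \frac{19}{73} + \frac{6}{5}\right)\right) Z = \left(- \frac{12}{3} - \left(- \frac{19}{73} + \frac{6}{5}\right)\right) \left(-146\right) = \left(\left(-12\right) \frac{1}{3} - \frac{343}{365}\right) \left(-146\right) = \left(-4 + \left(- \frac{6}{5} + \frac{19}{73}\right)\right) \left(-146\right) = \left(-4 - \frac{343}{365}\right) \left(-146\right) = \left(- \frac{1803}{365}\right) \left(-146\right) = \frac{3606}{5}$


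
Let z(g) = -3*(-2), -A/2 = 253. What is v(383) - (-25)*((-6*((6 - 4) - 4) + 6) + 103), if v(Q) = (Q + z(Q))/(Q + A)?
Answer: 371686/123 ≈ 3021.8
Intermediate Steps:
A = -506 (A = -2*253 = -506)
z(g) = 6
v(Q) = (6 + Q)/(-506 + Q) (v(Q) = (Q + 6)/(Q - 506) = (6 + Q)/(-506 + Q))
v(383) - (-25)*((-6*((6 - 4) - 4) + 6) + 103) = (6 + 383)/(-506 + 383) - (-25)*((-6*((6 - 4) - 4) + 6) + 103) = 389/(-123) - (-25)*((-6*(2 - 4) + 6) + 103) = -1/123*389 - (-25)*((-6*(-2) + 6) + 103) = -389/123 - (-25)*((12 + 6) + 103) = -389/123 - (-25)*(18 + 103) = -389/123 - (-25)*121 = -389/123 - 1*(-3025) = -389/123 + 3025 = 371686/123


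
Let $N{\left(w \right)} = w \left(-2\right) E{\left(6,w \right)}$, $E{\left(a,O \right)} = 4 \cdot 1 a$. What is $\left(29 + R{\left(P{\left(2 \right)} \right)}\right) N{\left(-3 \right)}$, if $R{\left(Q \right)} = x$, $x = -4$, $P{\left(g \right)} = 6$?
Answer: $3600$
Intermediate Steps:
$E{\left(a,O \right)} = 4 a$
$N{\left(w \right)} = - 48 w$ ($N{\left(w \right)} = w \left(-2\right) 4 \cdot 6 = - 2 w 24 = - 48 w$)
$R{\left(Q \right)} = -4$
$\left(29 + R{\left(P{\left(2 \right)} \right)}\right) N{\left(-3 \right)} = \left(29 - 4\right) \left(\left(-48\right) \left(-3\right)\right) = 25 \cdot 144 = 3600$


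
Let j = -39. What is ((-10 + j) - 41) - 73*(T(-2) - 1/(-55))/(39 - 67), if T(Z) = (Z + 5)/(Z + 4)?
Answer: -265009/3080 ≈ -86.042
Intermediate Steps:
T(Z) = (5 + Z)/(4 + Z)
((-10 + j) - 41) - 73*(T(-2) - 1/(-55))/(39 - 67) = ((-10 - 39) - 41) - 73*((5 - 2)/(4 - 2) - 1/(-55))/(39 - 67) = (-49 - 41) - 73*(3/2 - 1*(-1/55))/(-28) = -90 - 73*((½)*3 + 1/55)*(-1)/28 = -90 - 73*(3/2 + 1/55)*(-1)/28 = -90 - 12191*(-1)/(110*28) = -90 - 73*(-167/3080) = -90 + 12191/3080 = -265009/3080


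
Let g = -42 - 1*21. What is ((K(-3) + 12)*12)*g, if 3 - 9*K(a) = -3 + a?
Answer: -9828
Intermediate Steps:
K(a) = 2/3 - a/9 (K(a) = 1/3 - (-3 + a)/9 = 1/3 + (1/3 - a/9) = 2/3 - a/9)
g = -63 (g = -42 - 21 = -63)
((K(-3) + 12)*12)*g = (((2/3 - 1/9*(-3)) + 12)*12)*(-63) = (((2/3 + 1/3) + 12)*12)*(-63) = ((1 + 12)*12)*(-63) = (13*12)*(-63) = 156*(-63) = -9828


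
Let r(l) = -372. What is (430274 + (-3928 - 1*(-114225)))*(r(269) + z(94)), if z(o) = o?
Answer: -150278738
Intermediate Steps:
(430274 + (-3928 - 1*(-114225)))*(r(269) + z(94)) = (430274 + (-3928 - 1*(-114225)))*(-372 + 94) = (430274 + (-3928 + 114225))*(-278) = (430274 + 110297)*(-278) = 540571*(-278) = -150278738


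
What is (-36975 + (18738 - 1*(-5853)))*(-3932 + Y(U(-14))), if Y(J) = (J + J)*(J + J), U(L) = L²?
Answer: -1854281088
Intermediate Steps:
Y(J) = 4*J² (Y(J) = (2*J)*(2*J) = 4*J²)
(-36975 + (18738 - 1*(-5853)))*(-3932 + Y(U(-14))) = (-36975 + (18738 - 1*(-5853)))*(-3932 + 4*((-14)²)²) = (-36975 + (18738 + 5853))*(-3932 + 4*196²) = (-36975 + 24591)*(-3932 + 4*38416) = -12384*(-3932 + 153664) = -12384*149732 = -1854281088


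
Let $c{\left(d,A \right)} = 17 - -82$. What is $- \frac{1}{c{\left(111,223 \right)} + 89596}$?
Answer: $- \frac{1}{89695} \approx -1.1149 \cdot 10^{-5}$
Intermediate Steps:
$c{\left(d,A \right)} = 99$ ($c{\left(d,A \right)} = 17 + 82 = 99$)
$- \frac{1}{c{\left(111,223 \right)} + 89596} = - \frac{1}{99 + 89596} = - \frac{1}{89695}$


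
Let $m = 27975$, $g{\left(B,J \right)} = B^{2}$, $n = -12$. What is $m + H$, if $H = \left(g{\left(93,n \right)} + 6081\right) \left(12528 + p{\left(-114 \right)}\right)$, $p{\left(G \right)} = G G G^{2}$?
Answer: $2488022881095$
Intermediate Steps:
$p{\left(G \right)} = G^{4}$ ($p{\left(G \right)} = G^{2} G^{2} = G^{4}$)
$H = 2488022853120$ ($H = \left(93^{2} + 6081\right) \left(12528 + \left(-114\right)^{4}\right) = \left(8649 + 6081\right) \left(12528 + 168896016\right) = 14730 \cdot 168908544 = 2488022853120$)
$m + H = 27975 + 2488022853120 = 2488022881095$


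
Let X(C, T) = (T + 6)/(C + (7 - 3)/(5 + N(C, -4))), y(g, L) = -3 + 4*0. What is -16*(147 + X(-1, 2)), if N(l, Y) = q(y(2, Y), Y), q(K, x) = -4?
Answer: -7184/3 ≈ -2394.7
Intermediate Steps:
y(g, L) = -3 (y(g, L) = -3 + 0 = -3)
N(l, Y) = -4
X(C, T) = (6 + T)/(4 + C) (X(C, T) = (T + 6)/(C + (7 - 3)/(5 - 4)) = (6 + T)/(C + 4/1) = (6 + T)/(C + 4*1) = (6 + T)/(C + 4) = (6 + T)/(4 + C))
-16*(147 + X(-1, 2)) = -16*(147 + (6 + 2)/(4 - 1)) = -16*(147 + 8/3) = -16*449/3 = -7184/3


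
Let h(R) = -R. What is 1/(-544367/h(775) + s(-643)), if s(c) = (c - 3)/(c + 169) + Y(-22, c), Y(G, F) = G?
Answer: 183675/125224454 ≈ 0.0014668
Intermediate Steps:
s(c) = -22 + (-3 + c)/(169 + c) (s(c) = (c - 3)/(c + 169) - 22 = (-3 + c)/(169 + c) - 22 = -22 + (-3 + c)/(169 + c))
1/(-544367/h(775) + s(-643)) = 1/(-544367/((-1*775)) + (-3721 - 21*(-643))/(169 - 643)) = 1/(-544367/(-775) + (-3721 + 13503)/(-474)) = 1/(-544367*(-1/775) - 1/474*9782) = 1/(544367/775 - 4891/237) = 1/(125224454/183675) = 183675/125224454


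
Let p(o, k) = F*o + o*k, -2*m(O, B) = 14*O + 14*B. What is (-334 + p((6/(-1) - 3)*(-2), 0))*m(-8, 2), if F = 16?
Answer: -1932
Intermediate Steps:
m(O, B) = -7*B - 7*O (m(O, B) = -(14*O + 14*B)/2 = -(14*B + 14*O)/2 = -7*B - 7*O)
p(o, k) = 16*o + k*o (p(o, k) = 16*o + o*k = 16*o + k*o)
(-334 + p((6/(-1) - 3)*(-2), 0))*m(-8, 2) = (-334 + ((6/(-1) - 3)*(-2))*(16 + 0))*(-7*2 - 7*(-8)) = (-334 + ((6*(-1) - 3)*(-2))*16)*(-14 + 56) = (-334 + ((-6 - 3)*(-2))*16)*42 = (-334 - 9*(-2)*16)*42 = (-334 + 18*16)*42 = (-334 + 288)*42 = -46*42 = -1932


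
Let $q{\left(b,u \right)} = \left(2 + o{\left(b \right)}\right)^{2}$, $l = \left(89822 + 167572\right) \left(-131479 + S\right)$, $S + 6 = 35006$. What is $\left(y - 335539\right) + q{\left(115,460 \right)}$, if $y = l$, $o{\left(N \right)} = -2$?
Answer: $-24833451265$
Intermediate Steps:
$S = 35000$ ($S = -6 + 35006 = 35000$)
$l = -24833115726$ ($l = \left(89822 + 167572\right) \left(-131479 + 35000\right) = 257394 \left(-96479\right) = -24833115726$)
$y = -24833115726$
$q{\left(b,u \right)} = 0$ ($q{\left(b,u \right)} = \left(2 - 2\right)^{2} = 0^{2} = 0$)
$\left(y - 335539\right) + q{\left(115,460 \right)} = \left(-24833115726 - 335539\right) + 0 = -24833451265 + 0 = -24833451265$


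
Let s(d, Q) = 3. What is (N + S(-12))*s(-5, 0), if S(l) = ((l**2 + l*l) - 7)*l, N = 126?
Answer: -9738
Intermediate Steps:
S(l) = l*(-7 + 2*l**2) (S(l) = ((l**2 + l**2) - 7)*l = (2*l**2 - 7)*l = (-7 + 2*l**2)*l = l*(-7 + 2*l**2))
(N + S(-12))*s(-5, 0) = (126 - 12*(-7 + 2*(-12)**2))*3 = (126 - 12*(-7 + 2*144))*3 = (126 - 12*(-7 + 288))*3 = (126 - 12*281)*3 = (126 - 3372)*3 = -3246*3 = -9738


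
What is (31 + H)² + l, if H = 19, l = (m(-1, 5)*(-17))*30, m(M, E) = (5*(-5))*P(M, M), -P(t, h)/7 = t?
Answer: 91750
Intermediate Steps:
P(t, h) = -7*t
m(M, E) = 175*M (m(M, E) = (5*(-5))*(-7*M) = -(-175)*M = 175*M)
l = 89250 (l = ((175*(-1))*(-17))*30 = -175*(-17)*30 = 2975*30 = 89250)
(31 + H)² + l = (31 + 19)² + 89250 = 50² + 89250 = 2500 + 89250 = 91750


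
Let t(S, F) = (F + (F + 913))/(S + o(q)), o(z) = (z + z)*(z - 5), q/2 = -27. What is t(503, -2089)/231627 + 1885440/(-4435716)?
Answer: -50040938456879/117726536346375 ≈ -0.42506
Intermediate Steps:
q = -54 (q = 2*(-27) = -54)
o(z) = 2*z*(-5 + z) (o(z) = (2*z)*(-5 + z) = 2*z*(-5 + z))
t(S, F) = (913 + 2*F)/(6372 + S) (t(S, F) = (F + (F + 913))/(S + 2*(-54)*(-5 - 54)) = (F + (913 + F))/(S + 2*(-54)*(-59)) = (913 + 2*F)/(S + 6372) = (913 + 2*F)/(6372 + S))
t(503, -2089)/231627 + 1885440/(-4435716) = ((913 + 2*(-2089))/(6372 + 503))/231627 + 1885440/(-4435716) = ((913 - 4178)/6875)*(1/231627) + 1885440*(-1/4435716) = ((1/6875)*(-3265))*(1/231627) - 157120/369643 = -653/1375*1/231627 - 157120/369643 = -653/318487125 - 157120/369643 = -50040938456879/117726536346375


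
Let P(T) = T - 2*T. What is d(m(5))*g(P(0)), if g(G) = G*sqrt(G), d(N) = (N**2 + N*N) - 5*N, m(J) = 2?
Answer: 0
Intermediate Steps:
P(T) = -T
d(N) = -5*N + 2*N**2 (d(N) = (N**2 + N**2) - 5*N = 2*N**2 - 5*N = -5*N + 2*N**2)
g(G) = G**(3/2)
d(m(5))*g(P(0)) = (2*(-5 + 2*2))*(-1*0)**(3/2) = (2*(-5 + 4))*0**(3/2) = (2*(-1))*0 = -2*0 = 0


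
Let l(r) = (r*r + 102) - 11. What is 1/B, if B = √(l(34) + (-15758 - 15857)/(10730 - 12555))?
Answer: √168439470/461478 ≈ 0.028124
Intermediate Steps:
l(r) = 91 + r² (l(r) = (r² + 102) - 11 = (102 + r²) - 11 = 91 + r²)
B = √168439470/365 (B = √((91 + 34²) + (-15758 - 15857)/(10730 - 12555)) = √((91 + 1156) - 31615/(-1825)) = √(1247 - 31615*(-1/1825)) = √(1247 + 6323/365) = √(461478/365) = √168439470/365 ≈ 35.557)
1/B = 1/(√168439470/365) = √168439470/461478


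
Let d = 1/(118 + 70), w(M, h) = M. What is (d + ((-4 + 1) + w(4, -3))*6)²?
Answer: 1274641/35344 ≈ 36.064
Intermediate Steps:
d = 1/188 ≈ 0.0053191
(d + ((-4 + 1) + w(4, -3))*6)² = (1/188 + ((-4 + 1) + 4)*6)² = (1/188 + (-3 + 4)*6)² = (1/188 + 1*6)² = (1/188 + 6)² = (1129/188)² = 1274641/35344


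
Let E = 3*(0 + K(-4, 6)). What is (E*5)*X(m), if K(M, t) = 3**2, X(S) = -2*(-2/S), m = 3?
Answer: 180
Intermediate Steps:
X(S) = 4/S (X(S) = -2*(-2/S) = -(-4)/S = 4/S)
K(M, t) = 9
E = 27 (E = 3*(0 + 9) = 3*9 = 27)
(E*5)*X(m) = (27*5)*(4/3) = 135*(4*(1/3)) = 135*(4/3) = 180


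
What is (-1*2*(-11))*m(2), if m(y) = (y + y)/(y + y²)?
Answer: 44/3 ≈ 14.667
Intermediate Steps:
m(y) = 2*y/(y + y²) (m(y) = (2*y)/(y + y²) = 2*y/(y + y²))
(-1*2*(-11))*m(2) = (-1*2*(-11))*(2/(1 + 2)) = (-2*(-11))*(2/3) = 22*(2*(⅓)) = 22*(⅔) = 44/3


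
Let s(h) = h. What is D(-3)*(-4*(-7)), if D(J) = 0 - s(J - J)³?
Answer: 0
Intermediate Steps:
D(J) = 0 (D(J) = 0 - (J - J)³ = 0 - 1*0³ = 0 - 1*0 = 0 + 0 = 0)
D(-3)*(-4*(-7)) = 0*(-4*(-7)) = 0*28 = 0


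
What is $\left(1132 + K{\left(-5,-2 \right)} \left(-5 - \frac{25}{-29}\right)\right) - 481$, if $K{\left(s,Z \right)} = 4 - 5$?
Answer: $\frac{18999}{29} \approx 655.14$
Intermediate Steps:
$K{\left(s,Z \right)} = -1$ ($K{\left(s,Z \right)} = 4 - 5 = -1$)
$\left(1132 + K{\left(-5,-2 \right)} \left(-5 - \frac{25}{-29}\right)\right) - 481 = \left(1132 - \left(-5 - \frac{25}{-29}\right)\right) - 481 = \left(1132 - \left(-5 - - \frac{25}{29}\right)\right) - 481 = \left(1132 - \left(-5 + \frac{25}{29}\right)\right) - 481 = \left(1132 - - \frac{120}{29}\right) - 481 = \left(1132 + \frac{120}{29}\right) - 481 = \frac{32948}{29} - 481 = \frac{18999}{29}$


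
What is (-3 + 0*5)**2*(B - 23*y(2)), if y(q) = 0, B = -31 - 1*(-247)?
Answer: 1944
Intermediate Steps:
B = 216 (B = -31 + 247 = 216)
(-3 + 0*5)**2*(B - 23*y(2)) = (-3 + 0*5)**2*(216 - 23*0) = (-3 + 0)**2*(216 + 0) = (-3)**2*216 = 9*216 = 1944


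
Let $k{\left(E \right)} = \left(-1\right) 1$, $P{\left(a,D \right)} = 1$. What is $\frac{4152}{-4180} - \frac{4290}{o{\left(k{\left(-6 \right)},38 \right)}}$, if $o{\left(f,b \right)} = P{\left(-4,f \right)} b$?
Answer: $- \frac{119013}{1045} \approx -113.89$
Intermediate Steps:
$k{\left(E \right)} = -1$
$o{\left(f,b \right)} = b$ ($o{\left(f,b \right)} = 1 b = b$)
$\frac{4152}{-4180} - \frac{4290}{o{\left(k{\left(-6 \right)},38 \right)}} = \frac{4152}{-4180} - \frac{4290}{38} = 4152 \left(- \frac{1}{4180}\right) - \frac{2145}{19} = - \frac{1038}{1045} - \frac{2145}{19} = - \frac{119013}{1045}$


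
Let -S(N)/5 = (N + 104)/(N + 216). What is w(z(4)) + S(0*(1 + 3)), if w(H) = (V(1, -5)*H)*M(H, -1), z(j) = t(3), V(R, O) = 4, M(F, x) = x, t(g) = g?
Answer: -389/27 ≈ -14.407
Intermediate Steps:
z(j) = 3
w(H) = -4*H (w(H) = (4*H)*(-1) = -4*H)
S(N) = -5*(104 + N)/(216 + N) (S(N) = -5*(N + 104)/(N + 216) = -5*(104 + N)/(216 + N))
w(z(4)) + S(0*(1 + 3)) = -4*3 + 5*(-104 - 0*(1 + 3))/(216 + 0*(1 + 3)) = -12 + 5*(-104 - 0*4)/(216 + 0*4) = -12 + 5*(-104 - 1*0)/(216 + 0) = -12 + 5*(-104 + 0)/216 = -12 + 5*(1/216)*(-104) = -12 - 65/27 = -389/27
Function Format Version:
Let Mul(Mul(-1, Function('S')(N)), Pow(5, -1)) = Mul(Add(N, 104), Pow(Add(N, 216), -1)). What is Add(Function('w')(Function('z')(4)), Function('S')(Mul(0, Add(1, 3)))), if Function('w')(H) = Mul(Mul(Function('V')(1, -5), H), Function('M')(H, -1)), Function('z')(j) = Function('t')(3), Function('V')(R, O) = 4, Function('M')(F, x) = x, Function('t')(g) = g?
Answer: Rational(-389, 27) ≈ -14.407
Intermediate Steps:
Function('z')(j) = 3
Function('w')(H) = Mul(-4, H) (Function('w')(H) = Mul(Mul(4, H), -1) = Mul(-4, H))
Function('S')(N) = Mul(-5, Pow(Add(216, N), -1), Add(104, N)) (Function('S')(N) = Mul(-5, Mul(Add(N, 104), Pow(Add(N, 216), -1))) = Mul(-5, Mul(Add(104, N), Pow(Add(216, N), -1))) = Mul(-5, Mul(Pow(Add(216, N), -1), Add(104, N))) = Mul(-5, Pow(Add(216, N), -1), Add(104, N)))
Add(Function('w')(Function('z')(4)), Function('S')(Mul(0, Add(1, 3)))) = Add(Mul(-4, 3), Mul(5, Pow(Add(216, Mul(0, Add(1, 3))), -1), Add(-104, Mul(-1, Mul(0, Add(1, 3)))))) = Add(-12, Mul(5, Pow(Add(216, Mul(0, 4)), -1), Add(-104, Mul(-1, Mul(0, 4))))) = Add(-12, Mul(5, Pow(Add(216, 0), -1), Add(-104, Mul(-1, 0)))) = Add(-12, Mul(5, Pow(216, -1), Add(-104, 0))) = Add(-12, Mul(5, Rational(1, 216), -104)) = Add(-12, Rational(-65, 27)) = Rational(-389, 27)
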